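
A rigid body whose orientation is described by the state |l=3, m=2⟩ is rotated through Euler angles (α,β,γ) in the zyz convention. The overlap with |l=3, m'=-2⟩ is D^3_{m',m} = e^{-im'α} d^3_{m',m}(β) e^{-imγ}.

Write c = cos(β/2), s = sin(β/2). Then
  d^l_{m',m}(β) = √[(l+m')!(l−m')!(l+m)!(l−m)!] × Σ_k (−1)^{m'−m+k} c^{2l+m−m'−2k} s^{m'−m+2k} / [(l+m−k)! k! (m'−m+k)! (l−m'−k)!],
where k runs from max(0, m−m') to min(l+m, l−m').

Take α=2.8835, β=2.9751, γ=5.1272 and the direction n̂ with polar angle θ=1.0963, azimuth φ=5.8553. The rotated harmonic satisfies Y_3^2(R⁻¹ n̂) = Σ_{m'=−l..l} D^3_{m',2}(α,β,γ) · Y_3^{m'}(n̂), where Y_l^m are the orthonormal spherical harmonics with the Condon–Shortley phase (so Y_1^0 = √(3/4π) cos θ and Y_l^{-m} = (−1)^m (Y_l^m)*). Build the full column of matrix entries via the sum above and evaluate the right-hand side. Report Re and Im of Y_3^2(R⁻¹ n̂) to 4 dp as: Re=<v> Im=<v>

Re=0.3531 Im=-0.1719

Need the full column D^3_{m',2} for m'=−3..3 at α=2.8835, β=2.9751, γ=5.1272.
cos(β/2)=0.083150, sin(β/2)=0.996537
d^3_{-3,2}: single k=5 term ⇒ +0.200173;  D = -0.006625-0.200064i
d^3_{-2,2}: k∈[4..5] ⇒ +0.034093 -0.979401 = -0.945308;  D = +0.210894-0.921483i
d^3_{-1,2}: k∈[3..4] ⇒ +0.003598 -0.258423 = -0.254824;  D = -0.118369+0.225664i
d^3_{0,2}: k∈[2..3] ⇒ +0.000260 -0.037347 = -0.037087;  D = +0.025040-0.027359i
d^3_{1,2}: k∈[1..2] ⇒ +0.000013 -0.003598 = -0.003586;  D = -0.003016+0.001940i
d^3_{2,2}: k∈[0..1] ⇒ +0.000000 -0.000237 = -0.000237;  D = +0.000225-0.000073i
d^3_{3,2}: single k=0 term ⇒ -0.000010;  D = -0.000010+0.000001i
Y_3^{m'}(θ=1.0963,φ=5.8553) and Σ D·Y over m':
  (-0.0066-0.2001i)·(+0.0832+0.2816i)  (+0.2109-0.9215i)·(+0.2422+0.2790i)  (-0.1184+0.2257i)·(+0.0114+0.0052i)  (+0.0250-0.0274i)·(-0.3335+0.0000i)  (-0.0030+0.0019i)·(-0.0114+0.0052i)  (+0.0002-0.0001i)·(+0.2422-0.2790i)  (-0.0000+0.0000i)·(-0.0832+0.2816i)
Y_3^2(R⁻¹ n̂) = +0.353124-0.171917i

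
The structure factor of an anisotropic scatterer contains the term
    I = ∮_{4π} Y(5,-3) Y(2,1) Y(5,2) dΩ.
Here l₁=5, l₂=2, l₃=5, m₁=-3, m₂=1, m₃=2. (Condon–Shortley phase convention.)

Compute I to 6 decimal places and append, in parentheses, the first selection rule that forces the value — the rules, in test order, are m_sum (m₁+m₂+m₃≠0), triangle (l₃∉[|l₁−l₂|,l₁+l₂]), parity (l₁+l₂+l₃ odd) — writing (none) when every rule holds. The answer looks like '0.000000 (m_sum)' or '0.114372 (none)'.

m-sum 0 ✓  L=12 even ✓  3≤5≤7 ✓
Π(2lᵢ+1) = 11×5×11 = 605
triangle coeff Δ(5,2,5) = 1/38610
Σ_t [0,2]: t=0:+1/2880 t=1:−1/576 t=2:+1/2880 = -1/960
(3j)²=10/429 [(5 2 5; 0 0 0)], sign=+1
Σ_t [1,2]: t=1:−1/10080 t=2:+1/2880 = 1/4032
(3j)²=10/429 [(5 2 5; -3 1 2)], sign=-1
⇒ 4πI² = 500/1521
I = (-1)√(500/1521/(4π)) = -0.16173926
No selection rule forces the value: the integral is nonzero (none).

-0.161739 (none)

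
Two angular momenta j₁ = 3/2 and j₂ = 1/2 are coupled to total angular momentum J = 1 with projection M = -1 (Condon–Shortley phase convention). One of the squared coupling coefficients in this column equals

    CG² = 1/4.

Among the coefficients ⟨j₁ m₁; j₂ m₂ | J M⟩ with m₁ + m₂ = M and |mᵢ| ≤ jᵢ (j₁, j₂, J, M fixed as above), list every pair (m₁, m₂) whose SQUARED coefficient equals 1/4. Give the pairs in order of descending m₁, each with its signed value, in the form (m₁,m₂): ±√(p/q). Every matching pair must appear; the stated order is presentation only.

Admissible pairs with m₁+m₂ = M = -1: (-3/2,1/2), (-1/2,-1/2)
  (m₁,m₂)=(-1/2,-1/2): CG² = 1/4, CG = +√(1/4)   ← matches the target
  (m₁,m₂)=(-3/2,1/2): CG² = 3/4, CG = −√(3/4)
Pairs with CG² = 1/4: (-1/2,-1/2): +√(1/4)

(-1/2,-1/2): +√(1/4)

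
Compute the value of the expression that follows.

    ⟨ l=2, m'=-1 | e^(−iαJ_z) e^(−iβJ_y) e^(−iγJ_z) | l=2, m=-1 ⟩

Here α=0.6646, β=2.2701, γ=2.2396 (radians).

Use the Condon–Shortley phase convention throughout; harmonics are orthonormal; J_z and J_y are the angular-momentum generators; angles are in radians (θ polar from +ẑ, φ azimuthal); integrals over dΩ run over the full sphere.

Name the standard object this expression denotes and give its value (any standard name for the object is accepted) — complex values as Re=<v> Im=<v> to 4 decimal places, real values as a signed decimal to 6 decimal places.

Wigner D-matrix element, Re=0.3961 Im=-0.0958

This is a Wigner D-matrix element — the rotation-matrix element ⟨l m'| R(α,β,γ) |l m⟩ in the angular-momentum basis.
D^2_{-1,-1}(0.6646,2.2701,2.2396) = e^{-i·-1·0.6646}·d^2_{-1,-1}(2.2701)·e^{-i·-1·2.2396}. Compute d first:
c=cos(2.270100/2)=0.422087, s=sin(2.270100/2)=0.906555; N=√[1·6·1·6]=6.000000
k: max(0,(-1)−(-1))=0 … min(2+(-1),2−(-1))=1
  k=0: (−1)^0·6.0000/(6)·0.4221^4·0.9066^0 = +0.031740
  k=1: (−1)^1·6.0000/(2)·0.4221^2·0.9066^2 = -0.439252
d^2_{-1,-1}(2.2701) = +0.031740 -0.439252 = -0.407512
Attach z-rotation phases: D = e^{-i(-1)(0.6646)}·(-0.407512)·e^{-i(-1)(2.2396)} = +0.396083-0.095834i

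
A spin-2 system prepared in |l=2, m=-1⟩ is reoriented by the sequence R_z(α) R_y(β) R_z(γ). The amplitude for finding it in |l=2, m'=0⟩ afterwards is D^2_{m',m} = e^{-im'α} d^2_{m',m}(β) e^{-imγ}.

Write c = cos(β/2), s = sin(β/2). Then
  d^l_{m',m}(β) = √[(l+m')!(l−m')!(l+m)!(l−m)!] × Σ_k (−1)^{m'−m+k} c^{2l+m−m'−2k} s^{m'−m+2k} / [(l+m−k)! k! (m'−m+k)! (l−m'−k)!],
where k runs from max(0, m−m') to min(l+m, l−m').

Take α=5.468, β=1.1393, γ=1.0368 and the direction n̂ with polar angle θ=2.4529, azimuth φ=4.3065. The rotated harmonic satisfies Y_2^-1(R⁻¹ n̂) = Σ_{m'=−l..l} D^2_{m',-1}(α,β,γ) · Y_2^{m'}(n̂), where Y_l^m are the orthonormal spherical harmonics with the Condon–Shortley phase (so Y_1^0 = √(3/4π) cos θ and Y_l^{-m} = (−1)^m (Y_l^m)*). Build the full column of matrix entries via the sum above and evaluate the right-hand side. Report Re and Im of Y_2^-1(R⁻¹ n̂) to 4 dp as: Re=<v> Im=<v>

Re=0.0066 Im=-0.0714

Need the full column D^2_{m',-1} for m'=−2..2 at α=5.4680, β=1.1393, γ=1.0368.
cos(β/2)=0.842090, sin(β/2)=0.539337
d^2_{-2,-1}: single k=1 term ⇒ +0.644118;  D = +0.533941-0.360271i
d^2_{-1,-1}: k∈[0..1] ⇒ +0.502844 -0.618812 = -0.115968;  D = -0.113132-0.025490i
d^2_{0,-1}: k∈[0..1] ⇒ -0.788881 +0.323605 = -0.465275;  D = -0.236815-0.400500i
d^2_{1,-1}: k∈[0..1] ⇒ +0.618812 -0.084614 = +0.534199;  D = -0.148239+0.513218i
d^2_{2,-1}: single k=0 term ⇒ -0.264223;  D = +0.235041-0.120703i
Y_2^{m'}(θ=2.4529,φ=4.3065) and Σ D·Y over m':
  (+0.5339-0.3603i)·(-0.1074-0.1132i)  (-0.1131-0.0255i)·(+0.1497-0.3483i)  (-0.2368-0.4005i)·(+0.2486+0.0000i)  (-0.1482+0.5132i)·(-0.1497-0.3483i)  (+0.2350-0.1207i)·(-0.1074+0.1132i)
Y_2^-1(R⁻¹ n̂) = +0.006556-0.071366i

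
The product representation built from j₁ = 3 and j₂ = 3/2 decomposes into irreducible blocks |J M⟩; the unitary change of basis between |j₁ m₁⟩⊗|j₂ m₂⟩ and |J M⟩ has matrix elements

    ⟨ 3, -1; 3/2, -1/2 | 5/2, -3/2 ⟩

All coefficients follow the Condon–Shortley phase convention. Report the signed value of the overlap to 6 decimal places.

-0.591608  (= −√(7/20))

√[6·2!4!1!/8! · 2!4!1!2!1!4!] = √(576/35)
  +(−1)^0/∏(0,2,4,1,0,0)! = 1/48  (running 1/48)
  +(−1)^1/∏(1,1,3,0,1,1)! = -1/6  (running -7/48)
⟨..|..⟩ = √(576/35)·(-7/48) = -0.591608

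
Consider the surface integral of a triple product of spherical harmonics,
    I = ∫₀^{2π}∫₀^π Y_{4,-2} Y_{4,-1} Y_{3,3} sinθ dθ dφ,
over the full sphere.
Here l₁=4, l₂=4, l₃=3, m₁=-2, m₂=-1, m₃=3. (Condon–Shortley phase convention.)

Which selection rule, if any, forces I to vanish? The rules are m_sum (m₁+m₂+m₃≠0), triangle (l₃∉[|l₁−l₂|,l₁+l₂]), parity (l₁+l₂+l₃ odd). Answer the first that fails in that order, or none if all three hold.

azimuthal sum: -2 − 1 + 3 = 0  ✓
0 ≤ 3 ≤ 8 (triangle on l)  ✓
L = 4 + 4 + 3 = 11 (odd)  ✗

parity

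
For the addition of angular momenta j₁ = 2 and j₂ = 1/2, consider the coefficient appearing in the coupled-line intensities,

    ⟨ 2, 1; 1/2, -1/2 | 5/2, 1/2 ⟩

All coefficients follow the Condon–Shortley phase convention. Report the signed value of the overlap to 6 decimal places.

+√(2/5) ≈ +0.632456

triangle: 0!*4!*1!/6! = 24/720
(j±m)!: 3!*1!*0!*1!*3!*2! = 72
prefactor² = (2J+1)*Δ*N² = 72/5
  k=0: +1/(0!*0!*1!*0!*3!*1!) = 1/6
Σ = 1/6  ⇒  CG² = 72/5*(1/6)² = 2/5
CG = +√(2/5) = +0.632456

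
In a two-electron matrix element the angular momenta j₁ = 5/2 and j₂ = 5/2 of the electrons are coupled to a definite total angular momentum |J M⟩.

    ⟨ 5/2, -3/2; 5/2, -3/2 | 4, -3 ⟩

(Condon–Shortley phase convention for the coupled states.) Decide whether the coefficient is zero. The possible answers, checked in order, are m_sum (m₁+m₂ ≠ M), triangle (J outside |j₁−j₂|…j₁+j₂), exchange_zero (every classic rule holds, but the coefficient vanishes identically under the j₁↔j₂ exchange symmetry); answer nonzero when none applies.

m-sum: m₁+m₂ = -3/2+(-3/2) = -3, M = -3  ✓
triangle: |j₁−j₂| = 0 ≤ J = 4 ≤ j₁+j₂ = 5  ✓
exchange: j₁=j₂ and m₁=m₂, and (−1)^(j₁+j₂−J) = (−1)^1 = −1 forces ⟨j₁m₁;j₂m₂|JM⟩ = −⟨j₂m₂;j₁m₁|JM⟩ = −⟨j₁m₁;j₂m₂|JM⟩ ⇒ the coefficient vanishes identically
Racah sum check: Σ_k collapses to 0 ⇒ CG = 0

exchange_zero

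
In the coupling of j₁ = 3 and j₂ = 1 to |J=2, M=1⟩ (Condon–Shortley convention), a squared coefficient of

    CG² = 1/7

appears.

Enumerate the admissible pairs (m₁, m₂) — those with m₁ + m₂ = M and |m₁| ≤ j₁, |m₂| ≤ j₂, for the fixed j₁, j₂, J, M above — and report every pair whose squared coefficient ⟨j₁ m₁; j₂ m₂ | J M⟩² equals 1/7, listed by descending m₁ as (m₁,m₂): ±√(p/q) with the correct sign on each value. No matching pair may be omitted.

Admissible pairs with m₁+m₂ = M = 1: (0,1), (1,0), (2,-1)
  (m₁,m₂)=(2,-1): CG² = 10/21, CG = +√(10/21)
  (m₁,m₂)=(1,0): CG² = 8/21, CG = −√(8/21)
  (m₁,m₂)=(0,1): CG² = 1/7, CG = +√(1/7)   ← matches the target
Pairs with CG² = 1/7: (0,1): +√(1/7)

(0,1): +√(1/7)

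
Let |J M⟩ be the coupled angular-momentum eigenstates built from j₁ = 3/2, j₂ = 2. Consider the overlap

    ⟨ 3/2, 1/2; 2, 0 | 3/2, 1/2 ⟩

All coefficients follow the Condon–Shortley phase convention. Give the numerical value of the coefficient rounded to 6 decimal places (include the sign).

j₁+j₂−J=2  J+j₁−j₂=1  J−j₁+j₂=2  j₁+j₂+J+1=6
(j₁±m₁, j₂±m₂, J±M) = (2,1,2,2,2,1)
P² = 16/45
sum k=0..1:
  [0] +1/4 = 1/4
  [1] −1/1 = -1
S = -3/4
C² = P²·S² = 1/5 ; C = -0.447214

−√(1/5) = -0.447214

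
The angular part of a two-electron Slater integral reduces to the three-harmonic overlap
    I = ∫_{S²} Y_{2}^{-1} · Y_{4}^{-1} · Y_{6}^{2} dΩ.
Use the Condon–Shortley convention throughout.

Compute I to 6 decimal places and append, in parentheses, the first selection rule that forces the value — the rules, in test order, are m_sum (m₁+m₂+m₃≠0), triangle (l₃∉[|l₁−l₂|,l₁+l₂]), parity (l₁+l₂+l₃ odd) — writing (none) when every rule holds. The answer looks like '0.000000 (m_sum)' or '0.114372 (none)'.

Rules hold: Σm=0, L=12 even, 2≤6≤6.
N = 5·9·13 = 585
Δ = 0!·4!·8!/13! = 1/6435
Racah Σ t=0..0: t=0:+1/2304 = 1/2304
⇒ 3j(2 4 6; 0 0 0)² = 5/143, sgn +1
Racah Σ t=0..0: t=0:+1/4320 = 1/4320
⇒ 3j(2 4 6; -1 -1 2)² = 224/6435, sgn +1
4πI² = N·(3j₀)²·(3jₘ)² = 1120/1573
I = +1·√(0.712015/4π) = 0.23803440
No selection rule forces the value: the integral is nonzero (none).

0.238034 (none)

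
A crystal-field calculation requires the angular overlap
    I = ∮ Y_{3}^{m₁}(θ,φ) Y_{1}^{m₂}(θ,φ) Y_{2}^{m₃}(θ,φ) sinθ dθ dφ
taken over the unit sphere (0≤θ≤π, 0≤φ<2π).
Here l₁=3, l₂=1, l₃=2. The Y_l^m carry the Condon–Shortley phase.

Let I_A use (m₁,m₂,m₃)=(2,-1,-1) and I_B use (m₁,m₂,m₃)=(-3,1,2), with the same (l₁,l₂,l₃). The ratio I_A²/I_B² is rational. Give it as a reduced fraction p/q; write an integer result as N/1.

2/3

Same 3,1,2: normalisation and zero-m 3j drop out of the ratio.
A: Δ: 2! 4! 0! / 7! → 1/105; sum: t=0:+1/12 = 1/12; 3j²(3 1 2; 2 -1 -1) = Δ·Π!·Σ² = 2/21  (sign -1)
B: Δ: 2! 4! 0! / 7! → 1/105; sum: t=2:+1/48 = 1/48; 3j²(3 1 2; -3 1 2) = Δ·Π!·Σ² = 1/7  (sign +1)
I_A²/I_B² = (2/21)/(1/7) = 2/3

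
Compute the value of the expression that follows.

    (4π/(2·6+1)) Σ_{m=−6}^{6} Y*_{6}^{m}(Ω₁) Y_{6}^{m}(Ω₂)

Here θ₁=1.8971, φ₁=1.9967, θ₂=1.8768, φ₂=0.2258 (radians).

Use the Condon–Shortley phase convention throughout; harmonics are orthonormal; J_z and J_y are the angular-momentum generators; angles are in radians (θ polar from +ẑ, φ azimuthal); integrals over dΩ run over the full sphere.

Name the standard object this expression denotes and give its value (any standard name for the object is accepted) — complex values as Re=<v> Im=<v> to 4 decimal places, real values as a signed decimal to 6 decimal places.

Legendre polynomial (addition theorem), -0.268250

This sum is the spherical-harmonic addition theorem: it equals the Legendre polynomial P_l(cos γ) of the angle γ between the two directions.
Term-by-term m-sum for l=6 (normalisation 4π/13 = 0.966644):
  m=-6: Y*=(0.290700, -0.193031)  Y=(0.077828, -0.354699)  product (-0.045843, -0.118134)
  m=-5: Y*=(0.346855, 0.216844)  Y=(-0.169921, 0.359260)  product (-0.136841, 0.087765)
  m=-4: Y*=(-0.004954, 0.037077)  Y=(-0.000316, 0.000401)  product (-0.000013, -0.000014)
  m=-3: Y*=(0.317660, -0.095862)  Y=(0.265369, -0.213455)  product (0.063835, -0.093245)
  m=-2: Y*=(0.096443, 0.110186)  Y=(-0.096388, 0.046751)  product (-0.014447, -0.006112)
  m=-1: Y*=(0.117102, -0.258121)  Y=(-0.294024, 0.067542)  product (-0.016997, 0.083803)
  m=+0: Y*=(0.172503, -0.000000)  Y=(0.133959, 0.000000)  product (0.023108, 0.000000)
  m=+1: Y*=(-0.117102, -0.258121)  Y=(0.294024, 0.067542)  product (-0.016997, -0.083803)
  m=+2: Y*=(0.096443, -0.110186)  Y=(-0.096388, -0.046751)  product (-0.014447, 0.006112)
  m=+3: Y*=(-0.317660, -0.095862)  Y=(-0.265369, -0.213455)  product (0.063835, 0.093245)
  m=+4: Y*=(-0.004954, -0.037077)  Y=(-0.000316, -0.000401)  product (-0.000013, 0.000014)
  m=+5: Y*=(-0.346855, 0.216844)  Y=(0.169921, 0.359260)  product (-0.136841, -0.087765)
  m=+6: Y*=(0.290700, 0.193031)  Y=(0.077828, 0.354699)  product (-0.045843, 0.118134)
Σ over m = (-0.277506, 0.000000); ×(4π/13) → (-0.268250, 0.000000). Real part: -0.268250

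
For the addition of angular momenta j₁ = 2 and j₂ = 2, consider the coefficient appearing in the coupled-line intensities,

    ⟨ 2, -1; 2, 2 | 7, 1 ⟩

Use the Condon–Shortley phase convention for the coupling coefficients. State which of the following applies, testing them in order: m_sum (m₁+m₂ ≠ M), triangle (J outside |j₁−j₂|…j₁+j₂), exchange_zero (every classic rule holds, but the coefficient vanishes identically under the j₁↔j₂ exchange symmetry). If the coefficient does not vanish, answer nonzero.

m-sum: m₁+m₂ = -1+2 = 1, M = 1  ✓
triangle: need |j₁−j₂| ≤ J ≤ j₁+j₂, i.e. J ∈ [0, 4]; J = 7 is outside ✗ ⇒ coefficient is 0

triangle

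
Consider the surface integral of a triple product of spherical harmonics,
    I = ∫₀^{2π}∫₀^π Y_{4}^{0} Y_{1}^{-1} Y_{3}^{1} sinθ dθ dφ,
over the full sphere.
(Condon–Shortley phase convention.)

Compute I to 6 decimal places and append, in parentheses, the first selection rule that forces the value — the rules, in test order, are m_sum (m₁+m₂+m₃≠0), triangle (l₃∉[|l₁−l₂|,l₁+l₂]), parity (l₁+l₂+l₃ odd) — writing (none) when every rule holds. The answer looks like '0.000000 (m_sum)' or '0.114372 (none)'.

m-sum 0 ✓  L=8 even ✓  3≤3≤5 ✓
Π(2lᵢ+1) = 9×3×7 = 189
triangle coeff Δ(4,1,3) = 1/252
Σ_t [1,1]: t=1:−1/36 = -1/36
(3j)²=4/63 [(4 1 3; 0 0 0)], sign=+1
Σ_t [0,0]: t=0:+1/96 = 1/96
(3j)²=1/42 [(4 1 3; 0 -1 1)], sign=+1
⇒ 4πI² = 2/7
I = (+1)√(2/7/(4π)) = 0.15078601
No selection rule forces the value: the integral is nonzero (none).

0.150786 (none)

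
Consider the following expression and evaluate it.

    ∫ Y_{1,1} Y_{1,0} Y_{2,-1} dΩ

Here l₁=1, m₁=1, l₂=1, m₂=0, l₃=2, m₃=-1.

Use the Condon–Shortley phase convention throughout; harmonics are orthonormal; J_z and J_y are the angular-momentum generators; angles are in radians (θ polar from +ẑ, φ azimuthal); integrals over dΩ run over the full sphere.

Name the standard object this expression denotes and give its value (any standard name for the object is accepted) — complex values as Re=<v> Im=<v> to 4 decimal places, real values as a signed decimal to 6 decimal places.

Gaunt coefficient, -0.218510

This is a Gaunt coefficient — the integral of a triple product of spherical harmonics over the sphere.
Rules hold: Σm=0, L=4 even, 0≤2≤2.
N = 3·3·5 = 45
Δ = 0!·2!·2!/5! = 1/30
Racah Σ t=0..0: t=0:+1/1 = 1/1
⇒ 3j(1 1 2; 0 0 0)² = 2/15, sgn +1
Racah Σ t=0..0: t=0:+1/2 = 1/2
⇒ 3j(1 1 2; 1 0 -1)² = 1/10, sgn -1
4πI² = N·(3j₀)²·(3jₘ)² = 3/5
I = -1·√(0.6/4π) = -0.21850969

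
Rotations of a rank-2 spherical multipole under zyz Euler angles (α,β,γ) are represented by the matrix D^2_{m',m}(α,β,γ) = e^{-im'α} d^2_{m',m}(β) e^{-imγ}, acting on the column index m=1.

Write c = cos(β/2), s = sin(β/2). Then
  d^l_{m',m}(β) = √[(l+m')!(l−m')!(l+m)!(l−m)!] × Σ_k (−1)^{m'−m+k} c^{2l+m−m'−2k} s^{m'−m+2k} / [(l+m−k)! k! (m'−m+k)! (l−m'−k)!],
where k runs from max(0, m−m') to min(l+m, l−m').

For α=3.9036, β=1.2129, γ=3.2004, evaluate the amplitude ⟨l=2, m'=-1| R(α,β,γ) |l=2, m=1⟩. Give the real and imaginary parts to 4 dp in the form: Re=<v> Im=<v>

D^2_{-1,1}(3.9036,1.2129,3.2004) = e^{-i·-1·3.9036}·d^2_{-1,1}(1.2129)·e^{-i·1·3.2004}. Compute d first:
With c≡cos(β/2)=0.821677 and s≡sin(β/2)=0.569954, N=[1·6·6·1]^{1/2}=6.000000
k∈{2,3} keeps every argument non-negative
  k=2: (−1)^0·6.0000/(2)·0.8217^2·0.5700^2 = +0.657965
  k=3: (−1)^1·6.0000/(6)·0.8217^0·0.5700^4 = -0.105526
d^2_{-1,1}(1.2129) = +0.657965 -0.105526 = +0.552439
Attach z-rotation phases: D = e^{-i(-1)(3.9036)}·(+0.552439)·e^{-i(1)(3.2004)} = +0.421388+0.357241i

Re=0.4214 Im=0.3572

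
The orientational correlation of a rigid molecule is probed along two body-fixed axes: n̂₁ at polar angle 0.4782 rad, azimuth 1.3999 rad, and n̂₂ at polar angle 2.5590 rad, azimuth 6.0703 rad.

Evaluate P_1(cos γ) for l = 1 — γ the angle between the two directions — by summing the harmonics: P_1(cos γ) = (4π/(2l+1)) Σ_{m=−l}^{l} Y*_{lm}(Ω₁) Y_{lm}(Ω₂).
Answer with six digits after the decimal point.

-0.751996

Expand P_1 via completeness: Σ_{m} conj(Y_{1,m}) at Ω₁ times Y_{1,m} at Ω₂ —
  term(m=-1) = (-0.001269, 0.030195)   from Y*(Ω₁)=(0.027039, 0.156674), Y(Ω₂)=(0.185797, 0.040162)
  term(m=+0) = (-0.176989, 0.000000)   from Y*(Ω₁)=(0.433793, -0.000000), Y(Ω₂)=(-0.408002, 0.000000)
  term(m=+1) = (-0.001269, -0.030195)   from Y*(Ω₁)=(-0.027039, 0.156674), Y(Ω₂)=(-0.185797, 0.040162)
Total Σ_m = (-0.179526, 0.000000). Multiply by 4.188790: (-0.751996, 0.000000). P_1(cos γ) = -0.751996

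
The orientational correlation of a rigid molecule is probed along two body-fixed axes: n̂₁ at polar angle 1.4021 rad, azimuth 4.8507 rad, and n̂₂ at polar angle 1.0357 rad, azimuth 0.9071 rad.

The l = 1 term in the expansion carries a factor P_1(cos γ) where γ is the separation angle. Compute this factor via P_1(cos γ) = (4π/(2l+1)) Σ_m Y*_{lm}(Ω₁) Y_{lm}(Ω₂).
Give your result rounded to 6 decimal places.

-0.503976

Expand P_1 via completeness: Σ_{m} conj(Y_{1,m}) at Ω₁ times Y_{1,m} at Ω₂ —
  m=-1: Y*=0.04696 - 0.33734j  Y=0.18309 - 0.23411j  product -0.07038 - 0.07275j
  m=+0: Y*=0.08204 + 0.00000j  Y=0.24915 + 0.00000j  product 0.02044 + 0.00000j
  m=+1: Y*=-0.04696 - 0.33734j  Y=-0.18309 - 0.23411j  product -0.07038 + 0.07275j
Σ over m = -0.12032 + 0.00000j; ×(4π/3) → -0.50398 + 0.00000j. Real part: -0.503976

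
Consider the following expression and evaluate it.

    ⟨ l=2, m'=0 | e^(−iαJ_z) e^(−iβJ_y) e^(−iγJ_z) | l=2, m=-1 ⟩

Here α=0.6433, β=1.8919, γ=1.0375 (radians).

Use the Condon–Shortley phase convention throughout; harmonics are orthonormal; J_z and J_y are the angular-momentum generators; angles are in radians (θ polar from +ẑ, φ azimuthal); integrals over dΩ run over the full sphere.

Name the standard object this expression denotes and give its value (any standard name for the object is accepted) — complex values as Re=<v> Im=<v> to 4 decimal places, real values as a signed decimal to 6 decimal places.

This is a Wigner D-matrix element — the rotation-matrix element ⟨l m'| R(α,β,γ) |l m⟩ in the angular-momentum basis.
D^2_{0,-1}(0.6433,1.8919,1.0375) = e^{-i·0·0.6433}·d^2_{0,-1}(1.8919)·e^{-i·-1·1.0375}. Compute d first:
With c≡cos(β/2)=0.584973 and s≡sin(β/2)=0.811053, N=[2·2·1·6]^{1/2}=4.898979
k: max(0,(-1)−(0))=0 … min(2+(-1),2−(0))=1
  k=0: (−1)^1·4.8990/(2)·0.5850^3·0.8111^1 = -0.397678
  k=1: (−1)^2·4.8990/(2)·0.5850^1·0.8111^3 = +0.764467
d^2_{0,-1}(1.8919) = -0.397678 +0.764467 = +0.366789
Attach z-rotation phases: D = e^{-i(0)(0.6433)}·(+0.366789)·e^{-i(-1)(1.0375)} = +0.186466+0.315856i

Wigner D-matrix element, Re=0.1865 Im=0.3159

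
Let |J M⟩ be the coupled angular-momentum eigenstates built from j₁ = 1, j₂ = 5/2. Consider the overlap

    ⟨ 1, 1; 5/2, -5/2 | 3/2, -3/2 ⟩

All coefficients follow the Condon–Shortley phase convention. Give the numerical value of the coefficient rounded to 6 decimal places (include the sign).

j₁+j₂−J=2  J+j₁−j₂=0  J−j₁+j₂=3  j₁+j₂+J+1=6
(j₁±m₁, j₂±m₂, J±M) = (2,0,0,5,0,3)
P² = 96
sum k=0..0:
  [0] +1/12 = 1/12
S = 1/12
C² = P²·S² = 2/3 ; C = +0.816497

+√(2/3) = +0.816497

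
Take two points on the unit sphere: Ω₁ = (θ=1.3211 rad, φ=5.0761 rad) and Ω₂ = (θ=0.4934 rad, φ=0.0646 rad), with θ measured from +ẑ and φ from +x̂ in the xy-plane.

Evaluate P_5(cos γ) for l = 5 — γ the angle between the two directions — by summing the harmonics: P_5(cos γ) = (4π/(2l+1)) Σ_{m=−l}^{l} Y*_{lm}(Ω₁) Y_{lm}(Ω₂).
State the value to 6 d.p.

0.320254

Expand P_5 via completeness: Σ_{m} conj(Y_{5,m}) at Ω₁ times Y_{5,m} at Ω₂ —
  m=-5: Y*=+0.384383+0.097232i  Y=+0.010489-0.003511i  product +0.004373-0.000330i
  m=-4: Y*=+0.036992+0.317598i  Y=+0.062886-0.016621i  product +0.007605+0.019358i
  m=-3: Y*=+0.125772-0.065425i  Y=+0.215715-0.042337i  product +0.024361-0.019438i
  m=-2: Y*=+0.239892+0.213572i  Y=+0.440625-0.057248i  product +0.117929+0.080372i
  m=-1: Y*=+0.024666-0.064802i  Y=+0.420186-0.027182i  product +0.008603-0.027899i
  m=+0: Y*=+0.316753-0.000000i  Y=-0.143353+0.000000i  product -0.045408+0.000000i
  m=+1: Y*=-0.024666-0.064802i  Y=-0.420186-0.027182i  product +0.008603+0.027899i
  m=+2: Y*=+0.239892-0.213572i  Y=+0.440625+0.057248i  product +0.117929-0.080372i
  m=+3: Y*=-0.125772-0.065425i  Y=-0.215715-0.042337i  product +0.024361+0.019438i
  m=+4: Y*=+0.036992-0.317598i  Y=+0.062886+0.016621i  product +0.007605-0.019358i
  m=+5: Y*=-0.384383+0.097232i  Y=-0.010489-0.003511i  product +0.004373+0.000330i
Σ over m = +0.280335-0.000000i; ×(4π/11) → +0.320254-0.000000i. Real part: 0.320254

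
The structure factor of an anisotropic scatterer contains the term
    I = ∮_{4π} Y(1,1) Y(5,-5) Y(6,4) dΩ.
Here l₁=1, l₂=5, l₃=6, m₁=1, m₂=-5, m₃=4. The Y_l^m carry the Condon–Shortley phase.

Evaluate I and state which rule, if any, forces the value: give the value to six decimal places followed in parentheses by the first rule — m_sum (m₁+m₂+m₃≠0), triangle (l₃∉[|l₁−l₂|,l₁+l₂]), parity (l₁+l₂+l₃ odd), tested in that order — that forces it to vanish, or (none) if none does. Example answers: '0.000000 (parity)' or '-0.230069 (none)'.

m-sum 0 ✓  L=12 even ✓  4≤6≤6 ✓
Π(2lᵢ+1) = 3×11×13 = 429
triangle coeff Δ(1,5,6) = 1/858
Σ_t [0,0]: t=0:+1/14400 = 1/14400
(3j)²=6/143 [(1 5 6; 0 0 0)], sign=+1
Σ_t [0,0]: t=0:+1/7257600 = 1/7257600
(3j)²=1/858 [(1 5 6; 1 -5 4)], sign=+1
⇒ 4πI² = 3/143
I = (+1)√(3/143/(4π)) = 0.04085899
No selection rule forces the value: the integral is nonzero (none).

0.040859 (none)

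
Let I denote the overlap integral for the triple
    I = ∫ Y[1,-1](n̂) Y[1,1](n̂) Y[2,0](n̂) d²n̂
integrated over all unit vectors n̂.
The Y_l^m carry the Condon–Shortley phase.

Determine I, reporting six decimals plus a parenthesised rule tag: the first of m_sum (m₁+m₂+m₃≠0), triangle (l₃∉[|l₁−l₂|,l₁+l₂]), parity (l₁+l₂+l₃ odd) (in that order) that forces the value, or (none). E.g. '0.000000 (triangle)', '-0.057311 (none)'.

Rules hold: Σm=0, L=4 even, 0≤2≤2.
N = 3·3·5 = 45
Δ = 0!·2!·2!/5! = 1/30
Racah Σ t=0..0: t=0:+1/1 = 1/1
⇒ 3j(1 1 2; 0 0 0)² = 2/15, sgn +1
Racah Σ t=0..0: t=0:+1/4 = 1/4
⇒ 3j(1 1 2; -1 1 0)² = 1/30, sgn +1
4πI² = N·(3j₀)²·(3jₘ)² = 1/5
I = +1·√(0.2/4π) = 0.12615663
No selection rule forces the value: the integral is nonzero (none).

0.126157 (none)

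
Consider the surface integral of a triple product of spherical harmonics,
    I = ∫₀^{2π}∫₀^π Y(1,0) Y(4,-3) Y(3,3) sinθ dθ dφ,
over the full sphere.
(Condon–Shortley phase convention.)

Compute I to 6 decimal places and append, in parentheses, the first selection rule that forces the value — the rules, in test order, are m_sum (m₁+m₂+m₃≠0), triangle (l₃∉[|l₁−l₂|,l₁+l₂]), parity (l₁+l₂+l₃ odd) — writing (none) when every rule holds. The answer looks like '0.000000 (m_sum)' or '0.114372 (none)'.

-0.162868 (none)

Rules hold: Σm=0, L=8 even, 3≤3≤5.
N = 3·9·7 = 189
Δ = 2!·0!·6!/9! = 1/252
Racah Σ t=1..1: t=1:−1/36 = -1/36
⇒ 3j(1 4 3; 0 0 0)² = 4/63, sgn +1
Racah Σ t=1..1: t=1:−1/720 = -1/720
⇒ 3j(1 4 3; 0 -3 3)² = 1/36, sgn -1
4πI² = N·(3j₀)²·(3jₘ)² = 1/3
I = -1·√(0.333333/4π) = -0.16286750
No selection rule forces the value: the integral is nonzero (none).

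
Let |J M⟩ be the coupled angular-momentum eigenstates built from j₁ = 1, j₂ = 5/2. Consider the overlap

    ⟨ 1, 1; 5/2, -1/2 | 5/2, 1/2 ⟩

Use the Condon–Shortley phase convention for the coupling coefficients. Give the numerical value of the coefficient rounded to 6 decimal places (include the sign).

+0.717137  (= +√(18/35))

j₁+j₂−J=1  J+j₁−j₂=1  J−j₁+j₂=4  j₁+j₂+J+1=7
(j₁±m₁, j₂±m₂, J±M) = (2,0,2,3,3,2)
P² = 288/35
sum k=0..0:
  [0] +1/4 = 1/4
S = 1/4
C² = P²·S² = 18/35 ; C = +0.717137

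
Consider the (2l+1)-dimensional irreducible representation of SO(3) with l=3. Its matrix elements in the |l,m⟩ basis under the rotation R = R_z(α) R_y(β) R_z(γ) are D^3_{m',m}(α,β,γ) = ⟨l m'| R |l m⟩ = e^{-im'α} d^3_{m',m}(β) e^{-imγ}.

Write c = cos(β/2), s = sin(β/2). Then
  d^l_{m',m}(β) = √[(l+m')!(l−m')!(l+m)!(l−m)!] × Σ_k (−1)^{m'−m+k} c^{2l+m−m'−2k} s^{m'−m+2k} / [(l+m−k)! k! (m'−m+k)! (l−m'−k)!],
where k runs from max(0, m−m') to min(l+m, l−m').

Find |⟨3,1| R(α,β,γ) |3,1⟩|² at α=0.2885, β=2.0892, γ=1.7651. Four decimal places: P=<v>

P=0.2320

D^3_{1,1}(0.2885,2.0892,1.7651) = e^{-i·1·0.2885}·d^3_{1,1}(2.0892)·e^{-i·1·1.7651}. Compute d first:
c=cos(2.089200/2)=0.502248, s=sin(2.089200/2)=0.864724; N=√[24·2·24·2]=48.000000
Admissible k: 0..2 (factorial args all ≥0)
  k=0: (−1)^0·48.0000/(48)·0.5022^6·0.8647^0 = +0.016051
  k=1: (−1)^1·48.0000/(6)·0.5022^4·0.8647^2 = -0.380642
  k=2: (−1)^2·48.0000/(8)·0.5022^2·0.8647^4 = +0.846247
d^3_{1,1}(2.0892) = +0.016051 -0.380642 +0.846247 = +0.481655
|D^3_{1,1}|² = |d^3_{1,1}(β)|² = (+0.481655)² = 0.231992 (the z-rotation phases have unit modulus)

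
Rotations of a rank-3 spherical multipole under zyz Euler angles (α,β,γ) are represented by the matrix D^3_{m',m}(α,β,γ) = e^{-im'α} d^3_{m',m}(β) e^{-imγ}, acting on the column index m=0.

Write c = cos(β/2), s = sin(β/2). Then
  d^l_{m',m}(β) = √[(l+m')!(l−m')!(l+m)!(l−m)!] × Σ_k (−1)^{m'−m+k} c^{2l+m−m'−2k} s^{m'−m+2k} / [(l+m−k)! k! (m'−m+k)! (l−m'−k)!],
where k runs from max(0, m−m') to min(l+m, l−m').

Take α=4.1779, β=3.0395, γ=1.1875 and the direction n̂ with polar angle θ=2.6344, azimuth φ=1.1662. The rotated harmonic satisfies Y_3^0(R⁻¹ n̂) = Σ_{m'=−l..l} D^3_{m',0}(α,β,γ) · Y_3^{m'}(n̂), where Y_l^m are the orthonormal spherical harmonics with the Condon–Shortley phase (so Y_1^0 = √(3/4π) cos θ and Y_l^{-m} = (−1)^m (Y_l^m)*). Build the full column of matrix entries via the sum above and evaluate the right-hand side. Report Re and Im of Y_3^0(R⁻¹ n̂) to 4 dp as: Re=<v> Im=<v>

Need the full column D^3_{m',0} for m'=−3..3 at α=4.1779, β=3.0395, γ=1.1875.
cos(β/2)=0.051024, sin(β/2)=0.998697
d^3_{-3,0}: single k=3 term ⇒ +0.000592;  D = +0.000591-0.000019i
d^3_{-2,0}: k∈[2..3] ⇒ +0.000037 -0.014186 = -0.014149;  D = +0.006806-0.012404i
d^3_{-1,0}: k∈[1..3] ⇒ +0.000001 -0.001375 +0.175605 = +0.174231;  D = -0.088753-0.149931i
d^3_{0,0}: k∈[0..3] ⇒ +0.000000 -0.000061 +0.023309 -0.992210 = -0.968961;  D = -0.968961+0.000000i
d^3_{1,0}: k∈[0..2] ⇒ -0.000001 +0.001375 -0.175605 = -0.174231;  D = +0.088753-0.149931i
d^3_{2,0}: k∈[0..1] ⇒ +0.000037 -0.014186 = -0.014149;  D = +0.006806+0.012404i
d^3_{3,0}: single k=0 term ⇒ -0.000592;  D = -0.000591-0.000019i
Y_3^{m'}(θ=2.6344,φ=1.1662) and Σ D·Y over m':
  (+0.0006-0.0000i)·(-0.0448+0.0167i)  (+0.0068-0.0124i)·(+0.1454+0.1525i)  (-0.0888-0.1499i)·(+0.1743-0.4070i)  (-0.9690+0.0000i)·(-0.2676+0.0000i)  (+0.0888-0.1499i)·(-0.1743-0.4070i)  (+0.0068+0.0124i)·(+0.1454-0.1525i)  (-0.0006-0.0000i)·(+0.0448+0.0167i)
Y_3^0(R⁻¹ n̂) = +0.112029-0.000000i

Re=0.1120 Im=0.0000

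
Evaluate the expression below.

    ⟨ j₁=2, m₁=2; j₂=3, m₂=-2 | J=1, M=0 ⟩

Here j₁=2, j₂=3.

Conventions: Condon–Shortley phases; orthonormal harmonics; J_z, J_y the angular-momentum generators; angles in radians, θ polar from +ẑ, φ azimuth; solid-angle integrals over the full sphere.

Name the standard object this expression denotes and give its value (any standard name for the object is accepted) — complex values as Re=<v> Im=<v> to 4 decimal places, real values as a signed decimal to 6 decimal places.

Clebsch–Gordan coefficient, +√(1/7) ≈ +0.377964

This is a Clebsch–Gordan (vector-coupling) coefficient.
√[3·4!0!2!/7! · 4!0!1!5!1!1!] = √(576/7)
  +(−1)^0/∏(0,4,0,1,0,1)! = 1/24  (running 1/24)
⟨..|..⟩ = √(576/7)·(1/24) = +0.377964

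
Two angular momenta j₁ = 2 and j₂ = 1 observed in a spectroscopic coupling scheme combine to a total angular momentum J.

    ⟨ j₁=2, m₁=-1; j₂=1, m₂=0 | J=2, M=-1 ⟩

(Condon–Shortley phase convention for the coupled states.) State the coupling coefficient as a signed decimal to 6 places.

√[5·1!3!1!/6! · 1!3!1!1!1!3!] = √(3/2)
  +(−1)^0/∏(0,1,3,1,0,0)! = 1/6  (running 1/6)
  +(−1)^1/∏(1,0,2,0,1,1)! = -1/2  (running -1/3)
⟨..|..⟩ = √(3/2)·(-1/3) = -0.408248

−√(1/6) = -0.408248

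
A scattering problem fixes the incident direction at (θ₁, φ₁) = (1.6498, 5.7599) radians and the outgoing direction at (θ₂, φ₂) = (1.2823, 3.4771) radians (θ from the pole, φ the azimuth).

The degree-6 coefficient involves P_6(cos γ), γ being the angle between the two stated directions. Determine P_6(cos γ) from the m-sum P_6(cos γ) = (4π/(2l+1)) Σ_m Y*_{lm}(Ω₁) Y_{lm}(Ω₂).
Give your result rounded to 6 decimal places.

0.044214

Expand P_6 via completeness: Σ_{m} conj(Y_{6,m}) at Ω₁ times Y_{6,m} at Ω₂ —
  m=-6: (-0.474113, -0.000892) × (-0.160495, -0.338933) = (0.075790, 0.160835)  (running Σ = (0.075790, 0.160835))
  m=-5: (0.112502, 0.065189) × (0.041074, 0.383341) = (-0.020369, 0.045804)  (running Σ = (0.055422, 0.206640))
  m=-4: (0.163748, 0.284443) × (-0.007489, 0.032165) = (-0.010375, 0.003137)  (running Σ = (0.045046, 0.209776))
  m=-3: (0.000140, -0.149298) × (0.184223, -0.291068) = (-0.043430, -0.027545)  (running Σ = (0.001616, 0.182232))
  m=-2: (0.144053, -0.249146) × (-0.056454, 0.044819) = (0.003034, 0.020522)  (running Σ = (0.004650, 0.202753))
  m=-1: (-0.135165, 0.077981) × (-0.295795, 0.103141) = (0.031938, -0.037007)  (running Σ = (0.036589, 0.165746))
  m=0: (-0.277045, -0.000000) × (0.099036, 0.000000) = (-0.027437, -0.000000)  (running Σ = (0.009151, 0.165746))
  m=1: (0.135165, 0.077981) × (0.295795, 0.103141) = (0.031938, 0.037007)  (running Σ = (0.041089, 0.202753))
  m=2: (0.144053, 0.249146) × (-0.056454, -0.044819) = (0.003034, -0.020522)  (running Σ = (0.044123, 0.182232))
  m=3: (-0.000140, -0.149298) × (-0.184223, -0.291068) = (-0.043430, 0.027545)  (running Σ = (0.000693, 0.209776))
  m=4: (0.163748, -0.284443) × (-0.007489, -0.032165) = (-0.010375, -0.003137)  (running Σ = (-0.009682, 0.206640))
  m=5: (-0.112502, 0.065189) × (-0.041074, 0.383341) = (-0.020369, -0.045804)  (running Σ = (-0.030051, 0.160835))
  m=6: (-0.474113, 0.000892) × (-0.160495, 0.338933) = (0.075790, -0.160835)  (running Σ = (0.045740, -0.000000))
Accumulated sum (0.045740, -0.000000); after 4π/(2l+1) scaling, (0.044214, -0.000000) ⇒ P_6 = 0.044214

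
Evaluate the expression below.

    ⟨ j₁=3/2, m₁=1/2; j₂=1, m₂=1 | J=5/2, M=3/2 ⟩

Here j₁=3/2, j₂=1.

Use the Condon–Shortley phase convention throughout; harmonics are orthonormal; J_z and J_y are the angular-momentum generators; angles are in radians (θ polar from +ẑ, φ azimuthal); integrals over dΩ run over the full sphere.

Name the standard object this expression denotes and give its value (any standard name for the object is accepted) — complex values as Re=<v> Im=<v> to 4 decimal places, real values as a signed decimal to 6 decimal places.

Clebsch–Gordan coefficient, +√(3/5) ≈ +0.774597

This is a Clebsch–Gordan (vector-coupling) coefficient.
j₁+j₂−J=0  J+j₁−j₂=3  J−j₁+j₂=2  j₁+j₂+J+1=6
(j₁±m₁, j₂±m₂, J±M) = (2,1,2,0,4,1)
P² = 48/5
sum k=0..0:
  [0] +1/4 = 1/4
S = 1/4
C² = P²·S² = 3/5 ; C = +0.774597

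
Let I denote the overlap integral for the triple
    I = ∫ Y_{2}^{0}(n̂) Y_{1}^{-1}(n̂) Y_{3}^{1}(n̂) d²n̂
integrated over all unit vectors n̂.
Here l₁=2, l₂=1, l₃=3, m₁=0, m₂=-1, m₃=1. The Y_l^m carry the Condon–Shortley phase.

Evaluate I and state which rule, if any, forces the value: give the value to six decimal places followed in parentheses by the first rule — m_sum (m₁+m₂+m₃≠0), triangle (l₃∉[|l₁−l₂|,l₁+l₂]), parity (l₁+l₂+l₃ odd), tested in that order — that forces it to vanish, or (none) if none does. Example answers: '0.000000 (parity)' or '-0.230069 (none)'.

-0.202301 (none)

m-sum 0 ✓  L=6 even ✓  1≤3≤3 ✓
Π(2lᵢ+1) = 5×3×7 = 105
triangle coeff Δ(2,1,3) = 1/105
Σ_t [0,0]: t=0:+1/4 = 1/4
(3j)²=3/35 [(2 1 3; 0 0 0)], sign=-1
Σ_t [0,0]: t=0:+1/8 = 1/8
(3j)²=2/35 [(2 1 3; 0 -1 1)], sign=+1
⇒ 4πI² = 18/35
I = (-1)√(18/35/(4π)) = -0.20230066
No selection rule forces the value: the integral is nonzero (none).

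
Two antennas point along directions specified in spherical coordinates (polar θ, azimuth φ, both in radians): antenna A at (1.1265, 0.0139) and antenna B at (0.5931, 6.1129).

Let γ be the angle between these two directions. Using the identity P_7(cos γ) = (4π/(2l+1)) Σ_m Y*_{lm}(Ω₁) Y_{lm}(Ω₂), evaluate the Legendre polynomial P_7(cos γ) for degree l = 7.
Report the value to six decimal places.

Addition theorem: P_7(cos γ) = (4π/15) Σ_m Y*_{lm}(Ω₁) Y_{lm}(Ω₂), m = −7…7:
  [-7]  conj(Y_{7,-7})(Ω₁) = (0.243483, 0.023766) ; Y_{7,-7}(Ω₂) = (0.003151, 0.007918) ; Δ = (0.000579, 0.002003)
  [-6]  conj(Y_{7,-6})(Ω₁) = (0.434232, 0.036299) ; Y_{7,-6}(Ω₂) = (0.024688, 0.040350) ; Δ = (0.009256, 0.018418)
  [-5]  conj(Y_{7,-5})(Ω₁) = (0.307909, 0.021434) ; Y_{7,-5}(Ω₂) = (0.104704, 0.119531) ; Δ = (0.029677, 0.039049)
  [-4]  conj(Y_{7,-4})(Ω₁) = (-0.125233, -0.006970) ; Y_{7,-4}(Ω₂) = (0.274001, 0.222091) ; Δ = (-0.032766, -0.029723)
  [-3]  conj(Y_{7,-3})(Ω₁) = (-0.350894, -0.014641) ; Y_{7,-3}(Ω₂) = (0.425119, 0.238272) ; Δ = (-0.145683, -0.089832)
  [-2]  conj(Y_{7,-2})(Ω₁) = (-0.024191, -0.000673) ; Y_{7,-2}(Ω₂) = (0.266385, 0.094401) ; Δ = (-0.006381, -0.002463)
  [-1]  conj(Y_{7,-1})(Ω₁) = (0.331639, 0.004610) ; Y_{7,-1}(Ω₂) = (-0.237235, -0.040793) ; Δ = (-0.078488, -0.014622)
  [+0]  conj(Y_{7,0})(Ω₁) = (0.065961, -0.000000) ; Y_{7,0}(Ω₂) = (-0.372968, 0.000000) ; Δ = (-0.024601, 0.000000)
  [+1]  conj(Y_{7,1})(Ω₁) = (-0.331639, 0.004610) ; Y_{7,1}(Ω₂) = (0.237235, -0.040793) ; Δ = (-0.078488, 0.014622)
  [+2]  conj(Y_{7,2})(Ω₁) = (-0.024191, 0.000673) ; Y_{7,2}(Ω₂) = (0.266385, -0.094401) ; Δ = (-0.006381, 0.002463)
  [+3]  conj(Y_{7,3})(Ω₁) = (0.350894, -0.014641) ; Y_{7,3}(Ω₂) = (-0.425119, 0.238272) ; Δ = (-0.145683, 0.089832)
  [+4]  conj(Y_{7,4})(Ω₁) = (-0.125233, 0.006970) ; Y_{7,4}(Ω₂) = (0.274001, -0.222091) ; Δ = (-0.032766, 0.029723)
  [+5]  conj(Y_{7,5})(Ω₁) = (-0.307909, 0.021434) ; Y_{7,5}(Ω₂) = (-0.104704, 0.119531) ; Δ = (0.029677, -0.039049)
  [+6]  conj(Y_{7,6})(Ω₁) = (0.434232, -0.036299) ; Y_{7,6}(Ω₂) = (0.024688, -0.040350) ; Δ = (0.009256, -0.018418)
  [+7]  conj(Y_{7,7})(Ω₁) = (-0.243483, 0.023766) ; Y_{7,7}(Ω₂) = (-0.003151, 0.007918) ; Δ = (0.000579, -0.002003)
Accumulated sum (-0.472214, -0.000000); after 4π/(2l+1) scaling, (-0.395601, -0.000000) ⇒ P_7 = -0.395601

-0.395601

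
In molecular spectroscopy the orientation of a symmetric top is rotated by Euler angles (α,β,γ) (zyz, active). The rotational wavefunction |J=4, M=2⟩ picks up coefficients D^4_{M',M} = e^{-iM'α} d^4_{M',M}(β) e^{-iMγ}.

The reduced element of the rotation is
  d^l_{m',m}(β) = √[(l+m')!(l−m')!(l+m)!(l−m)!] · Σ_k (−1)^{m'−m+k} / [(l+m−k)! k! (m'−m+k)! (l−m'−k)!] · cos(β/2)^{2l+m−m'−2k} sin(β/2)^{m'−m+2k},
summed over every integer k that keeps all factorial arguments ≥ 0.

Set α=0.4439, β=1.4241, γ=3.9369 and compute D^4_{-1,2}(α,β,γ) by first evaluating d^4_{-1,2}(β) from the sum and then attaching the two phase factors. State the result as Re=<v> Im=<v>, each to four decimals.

First d^4_{-1,2}(β=1.4241), then the phase factors e^{-i(-1)α} and e^{-i(2)γ}:
With c≡cos(β/2)=0.757024 and s≡sin(β/2)=0.653387, N=[6·120·720·2]^{1/2}=1018.233765
Admissible k: 3..5 (factorial args all ≥0)
  k=3: (−1)^0·1018.2338/(72)·0.7570^5·0.6534^3 = +0.980787
  k=4: (−1)^1·1018.2338/(48)·0.7570^3·0.6534^5 = -1.095943
  k=5: (−1)^2·1018.2338/(240)·0.7570^1·0.6534^7 = +0.163282
d^4_{-1,2}(1.4241) = +0.980787 -1.095943 +0.163282 = +0.048127
D = (+0.903084+0.429465i)·(+0.048127)·(-0.019817-0.999804i) = +0.019804-0.043864i

Re=0.0198 Im=-0.0439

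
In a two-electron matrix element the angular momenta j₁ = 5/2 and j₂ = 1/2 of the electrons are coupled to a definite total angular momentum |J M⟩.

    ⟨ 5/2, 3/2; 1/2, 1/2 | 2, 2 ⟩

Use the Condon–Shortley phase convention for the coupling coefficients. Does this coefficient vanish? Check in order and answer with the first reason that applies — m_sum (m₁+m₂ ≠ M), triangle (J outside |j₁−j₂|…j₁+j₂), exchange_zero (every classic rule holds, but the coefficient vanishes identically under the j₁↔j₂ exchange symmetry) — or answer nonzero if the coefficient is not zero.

nonzero

m-sum: m₁+m₂ = 3/2+1/2 = 2, M = 2  ✓
triangle: |j₁−j₂| = 2 ≤ J = 2 ≤ j₁+j₂ = 3  ✓
exchange: j₁≠j₂ or m₁≠m₂ — the exchange symmetry imposes no constraint here
value check: CG = −√(1/6) = -0.408248 ≠ 0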